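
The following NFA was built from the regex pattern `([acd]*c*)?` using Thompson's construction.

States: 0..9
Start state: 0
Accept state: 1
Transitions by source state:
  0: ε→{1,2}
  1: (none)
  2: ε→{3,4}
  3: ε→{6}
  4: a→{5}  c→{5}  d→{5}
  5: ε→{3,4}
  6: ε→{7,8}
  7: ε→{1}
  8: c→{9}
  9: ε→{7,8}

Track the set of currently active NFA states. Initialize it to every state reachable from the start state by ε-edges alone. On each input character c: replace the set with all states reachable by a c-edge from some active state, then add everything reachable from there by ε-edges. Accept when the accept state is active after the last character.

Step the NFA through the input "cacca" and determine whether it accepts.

start: ε-closure({0}) = {0,1,2,3,4,6,7,8}
'c' @ 1: {1,3,4,5,6,7,8,9}  (accept∈set)
'a' @ 2: {1,3,4,5,6,7,8}  (accept∈set)
'c' @ 3: {1,3,4,5,6,7,8,9}  (accept∈set)
'c' @ 4: {1,3,4,5,6,7,8,9}  (accept∈set)
'a' @ 5: {1,3,4,5,6,7,8}  (accept∈set)
final: {1,3,4,5,6,7,8}; accept 1 in set

Answer: ACCEPT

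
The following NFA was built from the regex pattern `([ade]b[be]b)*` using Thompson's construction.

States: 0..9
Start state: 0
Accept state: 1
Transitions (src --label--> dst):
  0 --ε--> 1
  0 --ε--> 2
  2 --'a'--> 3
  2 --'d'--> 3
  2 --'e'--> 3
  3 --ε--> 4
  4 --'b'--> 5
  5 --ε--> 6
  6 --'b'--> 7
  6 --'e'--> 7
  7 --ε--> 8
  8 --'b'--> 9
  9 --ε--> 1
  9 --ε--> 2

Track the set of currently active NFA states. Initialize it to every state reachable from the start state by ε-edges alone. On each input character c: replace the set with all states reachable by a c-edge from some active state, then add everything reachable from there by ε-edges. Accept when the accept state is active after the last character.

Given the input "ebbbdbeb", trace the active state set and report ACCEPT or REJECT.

S₀ = ε-closure({0}) = {0,1,2}
'e' @ 1: {3,4}
'b' @ 2: {5,6}
'b' @ 3: {7,8}
'b' @ 4: {1,2,9}  [accepting]
'd' @ 5: {3,4}
'b' @ 6: {5,6}
'e' @ 7: {7,8}
'b' @ 8: {1,2,9}  [accepting]
final: {1,2,9}; accept 1 in set

Answer: ACCEPT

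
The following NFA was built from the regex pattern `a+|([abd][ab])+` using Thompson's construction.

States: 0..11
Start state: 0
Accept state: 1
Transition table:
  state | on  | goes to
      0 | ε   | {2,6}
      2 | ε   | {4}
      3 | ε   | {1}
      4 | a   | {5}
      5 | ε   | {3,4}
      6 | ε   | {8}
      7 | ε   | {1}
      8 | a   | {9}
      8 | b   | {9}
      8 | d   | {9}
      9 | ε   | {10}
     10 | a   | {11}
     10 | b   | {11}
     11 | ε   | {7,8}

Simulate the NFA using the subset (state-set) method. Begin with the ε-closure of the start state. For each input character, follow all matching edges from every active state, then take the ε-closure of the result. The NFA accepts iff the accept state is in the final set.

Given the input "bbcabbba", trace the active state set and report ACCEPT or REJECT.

Answer: REJECT

Derivation:
initial (ε-close {0}): {0,2,4,6,8}
'b' @ 1: {9,10}
'b' @ 2: {1,7,8,11}  [accepting]
'c' @ 3: {}  — no active states
rest 'abbba' ignored (set empty)
after full input: {}  (accept=1 not in)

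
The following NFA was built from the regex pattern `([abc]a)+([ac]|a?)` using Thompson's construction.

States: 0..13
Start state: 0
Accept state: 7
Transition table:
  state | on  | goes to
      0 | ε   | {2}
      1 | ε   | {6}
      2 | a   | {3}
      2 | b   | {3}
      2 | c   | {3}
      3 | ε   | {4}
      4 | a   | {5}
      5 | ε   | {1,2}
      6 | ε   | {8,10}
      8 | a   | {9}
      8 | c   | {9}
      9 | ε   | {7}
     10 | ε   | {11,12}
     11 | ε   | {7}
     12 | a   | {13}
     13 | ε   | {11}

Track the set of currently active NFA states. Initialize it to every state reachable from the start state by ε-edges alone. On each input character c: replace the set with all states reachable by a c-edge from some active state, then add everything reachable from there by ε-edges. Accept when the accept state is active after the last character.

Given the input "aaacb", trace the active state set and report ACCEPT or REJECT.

initial (ε-close {0}): {0,2}
'a' @ 1: {3,4}
'a' @ 2: {1,2,5,6,7,8,10,11,12}  (accept∈set)
'a' @ 3: {3,4,7,9,11,13}  (accept∈set)
'c' @ 4: {}  — no active states
rest 'b' ignored (set empty)
final: {}; accept 7 not in set

Answer: REJECT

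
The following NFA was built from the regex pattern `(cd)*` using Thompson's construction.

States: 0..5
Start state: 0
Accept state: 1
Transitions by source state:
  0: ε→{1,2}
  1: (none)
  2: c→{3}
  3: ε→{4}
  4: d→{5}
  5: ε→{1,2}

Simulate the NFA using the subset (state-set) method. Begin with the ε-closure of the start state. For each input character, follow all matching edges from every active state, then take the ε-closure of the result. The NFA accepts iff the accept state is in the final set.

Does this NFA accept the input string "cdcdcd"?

S₀ = ε-closure({0}) = {0,1,2}
'c' @ 1: {3,4}
'd' @ 2: {1,2,5}  [accepting]
'c' @ 3: {3,4}
'd' @ 4: {1,2,5}  [accepting]
'c' @ 5: {3,4}
'd' @ 6: {1,2,5}  [accepting]
final: {1,2,5}; accept 1 in set

Answer: ACCEPT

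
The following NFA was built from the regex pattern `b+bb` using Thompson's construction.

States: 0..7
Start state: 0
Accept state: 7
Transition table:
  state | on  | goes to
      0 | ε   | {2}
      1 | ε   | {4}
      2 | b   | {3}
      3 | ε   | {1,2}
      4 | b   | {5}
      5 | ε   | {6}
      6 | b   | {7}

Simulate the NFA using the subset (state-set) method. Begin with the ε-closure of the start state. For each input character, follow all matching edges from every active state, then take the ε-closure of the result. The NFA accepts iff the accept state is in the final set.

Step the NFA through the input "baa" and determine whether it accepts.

start: ε-closure({0}) = {0,2}
'b' @ 1: {1,2,3,4}
'a' @ 2: {}  — dead — no transitions
rest 'a' ignored (set empty)
final: {}; accept 7 not in set

Answer: REJECT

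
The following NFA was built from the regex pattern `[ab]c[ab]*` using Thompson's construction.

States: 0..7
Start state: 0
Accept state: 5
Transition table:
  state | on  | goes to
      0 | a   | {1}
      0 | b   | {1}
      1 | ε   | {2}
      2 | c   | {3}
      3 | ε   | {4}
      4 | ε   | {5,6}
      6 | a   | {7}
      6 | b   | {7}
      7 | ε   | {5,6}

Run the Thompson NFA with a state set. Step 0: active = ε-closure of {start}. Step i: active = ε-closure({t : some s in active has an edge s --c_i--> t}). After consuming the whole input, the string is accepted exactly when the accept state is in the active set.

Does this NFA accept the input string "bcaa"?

initial (ε-close {0}): {0}
'b' @ 1: {1,2}
'c' @ 2: {3,4,5,6}  ✓accept
'a' @ 3: {5,6,7}  ✓accept
'a' @ 4: {5,6,7}  ✓accept
after full input: {5,6,7}  (accept=5 in)

Answer: ACCEPT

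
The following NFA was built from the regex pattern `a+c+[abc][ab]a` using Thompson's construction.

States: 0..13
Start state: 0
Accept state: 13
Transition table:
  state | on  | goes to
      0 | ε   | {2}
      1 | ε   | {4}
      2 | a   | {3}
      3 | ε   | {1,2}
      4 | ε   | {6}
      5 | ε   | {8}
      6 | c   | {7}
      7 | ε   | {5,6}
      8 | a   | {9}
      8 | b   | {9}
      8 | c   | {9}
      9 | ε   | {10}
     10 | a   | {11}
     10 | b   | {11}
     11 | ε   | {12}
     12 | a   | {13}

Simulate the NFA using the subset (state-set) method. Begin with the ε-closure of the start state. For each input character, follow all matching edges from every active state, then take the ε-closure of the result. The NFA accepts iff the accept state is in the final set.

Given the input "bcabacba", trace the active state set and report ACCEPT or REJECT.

Answer: REJECT

Trace:
S₀ = ε-closure({0}) = {0,2}
'b' @ 1: {}  — state set empty
rest 'cabacba' ignored (set empty)
final: {}; accept 13 not in set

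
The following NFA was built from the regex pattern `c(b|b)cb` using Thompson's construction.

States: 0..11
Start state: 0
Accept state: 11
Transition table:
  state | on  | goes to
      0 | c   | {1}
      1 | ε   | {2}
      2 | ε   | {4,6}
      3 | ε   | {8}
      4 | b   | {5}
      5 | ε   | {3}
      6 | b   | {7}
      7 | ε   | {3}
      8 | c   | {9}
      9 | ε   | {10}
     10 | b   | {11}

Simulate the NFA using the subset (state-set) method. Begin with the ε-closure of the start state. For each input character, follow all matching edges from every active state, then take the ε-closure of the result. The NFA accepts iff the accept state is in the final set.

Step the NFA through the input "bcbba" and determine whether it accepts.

S₀ = ε-closure({0}) = {0}
'b' @ 1: {}  — no active states
rest 'cbba' ignored (set empty)
after full input: {}  (accept=11 not in)

Answer: REJECT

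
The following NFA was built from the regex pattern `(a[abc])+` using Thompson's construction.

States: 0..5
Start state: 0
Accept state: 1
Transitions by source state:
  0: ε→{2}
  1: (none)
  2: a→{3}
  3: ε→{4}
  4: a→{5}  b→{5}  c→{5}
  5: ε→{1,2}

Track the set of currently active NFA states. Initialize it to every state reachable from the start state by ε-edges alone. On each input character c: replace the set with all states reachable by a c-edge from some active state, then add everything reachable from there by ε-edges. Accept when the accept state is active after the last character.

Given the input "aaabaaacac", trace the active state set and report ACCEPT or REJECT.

start: ε-closure({0}) = {0,2}
'a' @ 1: {3,4}
'a' @ 2: {1,2,5}  (accept∈set)
'a' @ 3: {3,4}
'b' @ 4: {1,2,5}  (accept∈set)
'a' @ 5: {3,4}
'a' @ 6: {1,2,5}  (accept∈set)
'a' @ 7: {3,4}
'c' @ 8: {1,2,5}  (accept∈set)
'a' @ 9: {3,4}
'c' @ 10: {1,2,5}  (accept∈set)
after full input: {1,2,5}  (accept=1 in)

Answer: ACCEPT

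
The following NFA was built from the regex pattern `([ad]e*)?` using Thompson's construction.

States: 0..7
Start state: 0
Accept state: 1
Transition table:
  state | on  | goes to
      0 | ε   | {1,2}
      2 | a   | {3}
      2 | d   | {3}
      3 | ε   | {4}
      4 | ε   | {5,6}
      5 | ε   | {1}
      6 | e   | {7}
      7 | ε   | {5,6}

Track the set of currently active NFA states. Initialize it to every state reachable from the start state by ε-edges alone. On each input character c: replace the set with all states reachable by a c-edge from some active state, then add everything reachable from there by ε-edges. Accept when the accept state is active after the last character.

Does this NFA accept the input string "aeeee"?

Answer: ACCEPT

Trace:
start: ε-closure({0}) = {0,1,2}
'a' @ 1: {1,3,4,5,6}  (accept∈set)
'e' @ 2: {1,5,6,7}  (accept∈set)
'e' @ 3: {1,5,6,7}  (accept∈set)
'e' @ 4: {1,5,6,7}  (accept∈set)
'e' @ 5: {1,5,6,7}  (accept∈set)
final: {1,5,6,7}; accept 1 in set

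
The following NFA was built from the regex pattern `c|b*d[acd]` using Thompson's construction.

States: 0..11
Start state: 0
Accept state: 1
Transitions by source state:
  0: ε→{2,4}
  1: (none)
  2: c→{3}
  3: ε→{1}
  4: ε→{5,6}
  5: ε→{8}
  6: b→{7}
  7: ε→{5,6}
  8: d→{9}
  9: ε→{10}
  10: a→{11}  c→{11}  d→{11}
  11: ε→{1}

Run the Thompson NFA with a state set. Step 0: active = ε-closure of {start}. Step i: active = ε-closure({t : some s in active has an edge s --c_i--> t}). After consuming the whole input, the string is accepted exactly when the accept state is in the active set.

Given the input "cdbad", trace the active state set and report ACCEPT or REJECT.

initial (ε-close {0}): {0,2,4,5,6,8}
'c' @ 1: {1,3}  [accepting]
'd' @ 2: {}  — dead — no transitions
rest 'bad' ignored (set empty)
end set {} — state 1 not in

Answer: REJECT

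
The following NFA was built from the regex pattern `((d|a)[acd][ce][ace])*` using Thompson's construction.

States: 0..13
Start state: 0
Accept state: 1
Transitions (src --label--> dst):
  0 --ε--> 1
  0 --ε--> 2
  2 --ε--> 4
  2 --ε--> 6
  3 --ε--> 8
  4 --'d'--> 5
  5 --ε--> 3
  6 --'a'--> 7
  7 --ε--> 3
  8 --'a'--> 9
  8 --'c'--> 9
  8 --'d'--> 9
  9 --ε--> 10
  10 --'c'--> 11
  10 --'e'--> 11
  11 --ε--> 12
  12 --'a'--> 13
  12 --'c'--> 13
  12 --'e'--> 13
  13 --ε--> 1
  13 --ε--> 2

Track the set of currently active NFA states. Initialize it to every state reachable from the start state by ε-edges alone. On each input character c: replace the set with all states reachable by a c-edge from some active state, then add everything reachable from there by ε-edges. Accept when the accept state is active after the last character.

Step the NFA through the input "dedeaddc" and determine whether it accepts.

Answer: REJECT

Derivation:
start: ε-closure({0}) = {0,1,2,4,6}
'd' @ 1: {3,5,8}
'e' @ 2: {}  — state set empty
rest 'deaddc' ignored (set empty)
end set {} — state 1 not in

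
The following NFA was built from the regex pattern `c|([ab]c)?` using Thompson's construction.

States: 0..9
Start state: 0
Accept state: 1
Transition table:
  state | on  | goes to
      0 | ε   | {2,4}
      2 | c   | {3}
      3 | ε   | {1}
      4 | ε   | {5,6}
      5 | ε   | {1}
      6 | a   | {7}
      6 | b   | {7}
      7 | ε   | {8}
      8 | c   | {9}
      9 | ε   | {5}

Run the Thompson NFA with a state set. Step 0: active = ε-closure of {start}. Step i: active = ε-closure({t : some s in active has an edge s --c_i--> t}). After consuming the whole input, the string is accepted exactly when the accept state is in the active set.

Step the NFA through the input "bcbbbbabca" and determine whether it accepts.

Answer: REJECT

Derivation:
start: ε-closure({0}) = {0,1,2,4,5,6}
'b' @ 1: {7,8}
'c' @ 2: {1,5,9}  [accepting]
'b' @ 3: {}  — dead — no transitions
rest 'bbbabca' ignored (set empty)
final: {}; accept 1 not in set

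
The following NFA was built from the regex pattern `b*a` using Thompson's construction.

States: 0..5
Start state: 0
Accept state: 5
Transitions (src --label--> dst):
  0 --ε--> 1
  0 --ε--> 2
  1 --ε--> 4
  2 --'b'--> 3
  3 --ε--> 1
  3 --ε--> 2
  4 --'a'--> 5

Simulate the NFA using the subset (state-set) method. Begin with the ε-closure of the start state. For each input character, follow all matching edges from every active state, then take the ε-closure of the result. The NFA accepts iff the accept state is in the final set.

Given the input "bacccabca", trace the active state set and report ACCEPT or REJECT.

Answer: REJECT

Trace:
initial (ε-close {0}): {0,1,2,4}
'b' @ 1: {1,2,3,4}
'a' @ 2: {5}  [accepting]
'c' @ 3: {}  — state set empty
rest 'ccabca' ignored (set empty)
final: {}; accept 5 not in set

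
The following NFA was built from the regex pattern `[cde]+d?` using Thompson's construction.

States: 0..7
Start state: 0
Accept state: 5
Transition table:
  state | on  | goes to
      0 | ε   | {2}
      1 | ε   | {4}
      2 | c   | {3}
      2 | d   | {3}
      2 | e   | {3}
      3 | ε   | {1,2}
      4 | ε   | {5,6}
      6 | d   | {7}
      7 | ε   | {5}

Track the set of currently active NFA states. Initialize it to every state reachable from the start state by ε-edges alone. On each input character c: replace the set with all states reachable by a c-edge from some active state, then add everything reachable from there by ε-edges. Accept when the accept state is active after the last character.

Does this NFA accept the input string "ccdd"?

start: ε-closure({0}) = {0,2}
'c' @ 1: {1,2,3,4,5,6}  (accept∈set)
'c' @ 2: {1,2,3,4,5,6}  (accept∈set)
'd' @ 3: {1,2,3,4,5,6,7}  (accept∈set)
'd' @ 4: {1,2,3,4,5,6,7}  (accept∈set)
after full input: {1,2,3,4,5,6,7}  (accept=5 in)

Answer: ACCEPT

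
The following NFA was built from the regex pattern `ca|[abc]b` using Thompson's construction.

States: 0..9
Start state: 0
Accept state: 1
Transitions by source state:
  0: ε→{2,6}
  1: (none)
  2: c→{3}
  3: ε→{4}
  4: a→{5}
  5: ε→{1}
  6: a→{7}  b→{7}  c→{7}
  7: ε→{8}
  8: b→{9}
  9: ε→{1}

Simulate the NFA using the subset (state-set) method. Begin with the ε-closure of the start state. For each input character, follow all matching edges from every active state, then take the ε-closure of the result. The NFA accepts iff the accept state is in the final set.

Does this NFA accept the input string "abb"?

Answer: REJECT

Derivation:
initial (ε-close {0}): {0,2,6}
'a' @ 1: {7,8}
'b' @ 2: {1,9}  ✓accept
'b' @ 3: {}  — no active states
final: {}; accept 1 not in set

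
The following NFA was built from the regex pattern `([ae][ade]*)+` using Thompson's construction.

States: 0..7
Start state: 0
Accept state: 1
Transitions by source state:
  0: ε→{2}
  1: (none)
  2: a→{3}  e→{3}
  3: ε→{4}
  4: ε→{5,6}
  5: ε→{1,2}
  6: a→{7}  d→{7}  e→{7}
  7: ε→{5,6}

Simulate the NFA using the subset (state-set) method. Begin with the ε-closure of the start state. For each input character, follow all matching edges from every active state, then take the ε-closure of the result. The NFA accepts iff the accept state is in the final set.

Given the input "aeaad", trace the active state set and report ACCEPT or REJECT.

start: ε-closure({0}) = {0,2}
'a' @ 1: {1,2,3,4,5,6}  (accept∈set)
'e' @ 2: {1,2,3,4,5,6,7}  (accept∈set)
'a' @ 3: {1,2,3,4,5,6,7}  (accept∈set)
'a' @ 4: {1,2,3,4,5,6,7}  (accept∈set)
'd' @ 5: {1,2,5,6,7}  (accept∈set)
after full input: {1,2,5,6,7}  (accept=1 in)

Answer: ACCEPT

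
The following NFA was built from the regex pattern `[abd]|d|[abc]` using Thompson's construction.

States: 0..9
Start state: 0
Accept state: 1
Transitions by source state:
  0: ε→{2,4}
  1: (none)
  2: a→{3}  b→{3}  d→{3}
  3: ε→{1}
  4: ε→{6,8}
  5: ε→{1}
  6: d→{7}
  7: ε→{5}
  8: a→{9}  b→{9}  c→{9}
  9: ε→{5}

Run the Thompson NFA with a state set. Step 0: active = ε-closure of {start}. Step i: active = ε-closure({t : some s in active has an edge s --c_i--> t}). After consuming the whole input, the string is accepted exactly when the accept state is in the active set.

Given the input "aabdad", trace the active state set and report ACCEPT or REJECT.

start: ε-closure({0}) = {0,2,4,6,8}
'a' @ 1: {1,3,5,9}  (accept∈set)
'a' @ 2: {}  — no active states
rest 'bdad' ignored (set empty)
final: {}; accept 1 not in set

Answer: REJECT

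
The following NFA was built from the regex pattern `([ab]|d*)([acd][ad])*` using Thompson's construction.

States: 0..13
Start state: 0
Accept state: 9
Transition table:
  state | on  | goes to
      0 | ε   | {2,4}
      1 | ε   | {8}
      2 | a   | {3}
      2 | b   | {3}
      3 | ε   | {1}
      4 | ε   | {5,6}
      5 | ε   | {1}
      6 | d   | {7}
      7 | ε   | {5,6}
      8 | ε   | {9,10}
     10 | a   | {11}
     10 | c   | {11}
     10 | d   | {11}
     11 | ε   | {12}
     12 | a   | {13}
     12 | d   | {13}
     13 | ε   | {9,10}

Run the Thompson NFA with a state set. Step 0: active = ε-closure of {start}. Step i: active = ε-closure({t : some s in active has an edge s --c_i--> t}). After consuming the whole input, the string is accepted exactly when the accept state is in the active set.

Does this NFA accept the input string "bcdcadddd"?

Answer: ACCEPT

Trace:
start: ε-closure({0}) = {0,1,2,4,5,6,8,9,10}
'b' @ 1: {1,3,8,9,10}  ✓accept
'c' @ 2: {11,12}
'd' @ 3: {9,10,13}  ✓accept
'c' @ 4: {11,12}
'a' @ 5: {9,10,13}  ✓accept
'd' @ 6: {11,12}
'd' @ 7: {9,10,13}  ✓accept
'd' @ 8: {11,12}
'd' @ 9: {9,10,13}  ✓accept
after full input: {9,10,13}  (accept=9 in)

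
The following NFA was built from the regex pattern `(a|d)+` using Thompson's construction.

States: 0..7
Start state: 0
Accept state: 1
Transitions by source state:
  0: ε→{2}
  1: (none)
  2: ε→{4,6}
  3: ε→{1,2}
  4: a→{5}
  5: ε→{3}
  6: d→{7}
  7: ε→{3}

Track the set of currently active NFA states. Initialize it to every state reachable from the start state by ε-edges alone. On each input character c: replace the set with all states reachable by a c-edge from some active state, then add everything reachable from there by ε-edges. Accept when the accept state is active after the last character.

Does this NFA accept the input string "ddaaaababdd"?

initial (ε-close {0}): {0,2,4,6}
'd' @ 1: {1,2,3,4,6,7}  (accept∈set)
'd' @ 2: {1,2,3,4,6,7}  (accept∈set)
'a' @ 3: {1,2,3,4,5,6}  (accept∈set)
'a' @ 4: {1,2,3,4,5,6}  (accept∈set)
'a' @ 5: {1,2,3,4,5,6}  (accept∈set)
'a' @ 6: {1,2,3,4,5,6}  (accept∈set)
'b' @ 7: {}  — state set empty
rest 'abdd' ignored (set empty)
after full input: {}  (accept=1 not in)

Answer: REJECT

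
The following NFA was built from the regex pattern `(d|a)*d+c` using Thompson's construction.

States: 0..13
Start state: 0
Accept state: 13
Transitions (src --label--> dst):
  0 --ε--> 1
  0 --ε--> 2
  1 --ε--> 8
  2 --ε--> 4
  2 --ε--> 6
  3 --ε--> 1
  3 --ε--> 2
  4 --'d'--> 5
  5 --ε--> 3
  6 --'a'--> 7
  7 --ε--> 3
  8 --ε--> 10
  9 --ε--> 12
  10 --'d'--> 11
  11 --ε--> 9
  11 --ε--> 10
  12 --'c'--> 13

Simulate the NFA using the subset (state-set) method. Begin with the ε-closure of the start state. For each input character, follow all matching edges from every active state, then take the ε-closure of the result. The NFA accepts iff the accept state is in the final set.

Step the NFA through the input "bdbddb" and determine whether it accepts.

Answer: REJECT

Derivation:
S₀ = ε-closure({0}) = {0,1,2,4,6,8,10}
'b' @ 1: {}  — dead — no transitions
rest 'dbddb' ignored (set empty)
after full input: {}  (accept=13 not in)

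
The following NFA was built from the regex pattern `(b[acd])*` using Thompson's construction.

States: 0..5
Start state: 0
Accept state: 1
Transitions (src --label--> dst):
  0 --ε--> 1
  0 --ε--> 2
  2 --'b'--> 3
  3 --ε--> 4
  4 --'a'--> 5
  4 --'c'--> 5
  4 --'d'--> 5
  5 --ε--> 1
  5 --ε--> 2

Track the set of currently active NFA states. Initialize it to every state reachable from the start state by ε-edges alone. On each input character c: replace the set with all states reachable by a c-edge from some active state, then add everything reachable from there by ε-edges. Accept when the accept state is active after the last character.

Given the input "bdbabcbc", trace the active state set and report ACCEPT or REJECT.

Answer: ACCEPT

Trace:
start: ε-closure({0}) = {0,1,2}
'b' @ 1: {3,4}
'd' @ 2: {1,2,5}  (accept∈set)
'b' @ 3: {3,4}
'a' @ 4: {1,2,5}  (accept∈set)
'b' @ 5: {3,4}
'c' @ 6: {1,2,5}  (accept∈set)
'b' @ 7: {3,4}
'c' @ 8: {1,2,5}  (accept∈set)
end set {1,2,5} — state 1 in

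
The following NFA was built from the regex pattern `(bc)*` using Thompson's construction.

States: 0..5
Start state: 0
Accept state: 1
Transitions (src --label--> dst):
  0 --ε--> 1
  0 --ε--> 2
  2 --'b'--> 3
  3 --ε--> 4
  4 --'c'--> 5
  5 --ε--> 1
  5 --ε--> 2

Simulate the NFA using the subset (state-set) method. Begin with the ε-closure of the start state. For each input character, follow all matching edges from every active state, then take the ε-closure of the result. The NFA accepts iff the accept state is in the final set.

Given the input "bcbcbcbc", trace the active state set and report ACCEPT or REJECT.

Answer: ACCEPT

Derivation:
S₀ = ε-closure({0}) = {0,1,2}
'b' @ 1: {3,4}
'c' @ 2: {1,2,5}  [accepting]
'b' @ 3: {3,4}
'c' @ 4: {1,2,5}  [accepting]
'b' @ 5: {3,4}
'c' @ 6: {1,2,5}  [accepting]
'b' @ 7: {3,4}
'c' @ 8: {1,2,5}  [accepting]
end set {1,2,5} — state 1 in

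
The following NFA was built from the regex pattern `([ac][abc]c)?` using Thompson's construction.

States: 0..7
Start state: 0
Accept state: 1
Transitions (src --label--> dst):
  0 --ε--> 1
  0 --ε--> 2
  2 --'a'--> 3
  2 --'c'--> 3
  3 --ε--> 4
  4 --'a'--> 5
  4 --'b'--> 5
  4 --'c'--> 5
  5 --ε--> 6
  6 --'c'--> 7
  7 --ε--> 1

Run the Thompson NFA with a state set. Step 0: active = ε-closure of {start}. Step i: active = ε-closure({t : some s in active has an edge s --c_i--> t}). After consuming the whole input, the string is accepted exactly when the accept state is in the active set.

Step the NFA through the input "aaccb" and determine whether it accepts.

Answer: REJECT

Steps:
S₀ = ε-closure({0}) = {0,1,2}
'a' @ 1: {3,4}
'a' @ 2: {5,6}
'c' @ 3: {1,7}  ✓accept
'c' @ 4: {}  — state set empty
rest 'b' ignored (set empty)
end set {} — state 1 not in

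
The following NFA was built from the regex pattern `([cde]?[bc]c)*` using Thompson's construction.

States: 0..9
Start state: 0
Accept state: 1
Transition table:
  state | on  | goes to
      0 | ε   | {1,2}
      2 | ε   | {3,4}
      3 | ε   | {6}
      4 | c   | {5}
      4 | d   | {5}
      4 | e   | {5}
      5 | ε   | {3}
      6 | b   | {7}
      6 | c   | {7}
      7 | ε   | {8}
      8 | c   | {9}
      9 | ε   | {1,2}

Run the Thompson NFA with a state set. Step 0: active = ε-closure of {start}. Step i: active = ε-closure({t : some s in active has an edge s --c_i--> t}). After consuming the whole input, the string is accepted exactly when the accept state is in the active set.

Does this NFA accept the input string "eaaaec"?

start: ε-closure({0}) = {0,1,2,3,4,6}
'e' @ 1: {3,5,6}
'a' @ 2: {}  — no active states
rest 'aaec' ignored (set empty)
final: {}; accept 1 not in set

Answer: REJECT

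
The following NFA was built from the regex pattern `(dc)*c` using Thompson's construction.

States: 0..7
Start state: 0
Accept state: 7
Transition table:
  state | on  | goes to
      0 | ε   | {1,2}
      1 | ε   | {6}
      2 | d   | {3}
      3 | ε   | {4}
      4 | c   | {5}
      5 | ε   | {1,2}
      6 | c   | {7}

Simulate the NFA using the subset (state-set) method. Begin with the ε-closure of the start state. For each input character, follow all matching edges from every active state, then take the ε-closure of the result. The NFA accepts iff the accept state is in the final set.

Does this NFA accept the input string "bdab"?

S₀ = ε-closure({0}) = {0,1,2,6}
'b' @ 1: {}  — no active states
rest 'dab' ignored (set empty)
final: {}; accept 7 not in set

Answer: REJECT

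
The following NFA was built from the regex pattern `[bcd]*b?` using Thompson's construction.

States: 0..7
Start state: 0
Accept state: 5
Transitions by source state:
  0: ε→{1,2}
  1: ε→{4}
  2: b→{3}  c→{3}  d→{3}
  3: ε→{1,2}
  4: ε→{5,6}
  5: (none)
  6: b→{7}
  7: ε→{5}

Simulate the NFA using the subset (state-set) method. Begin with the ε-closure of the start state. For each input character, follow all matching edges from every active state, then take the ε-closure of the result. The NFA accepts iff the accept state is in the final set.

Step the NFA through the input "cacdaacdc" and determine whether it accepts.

start: ε-closure({0}) = {0,1,2,4,5,6}
'c' @ 1: {1,2,3,4,5,6}  ✓accept
'a' @ 2: {}  — no active states
rest 'cdaacdc' ignored (set empty)
end set {} — state 5 not in

Answer: REJECT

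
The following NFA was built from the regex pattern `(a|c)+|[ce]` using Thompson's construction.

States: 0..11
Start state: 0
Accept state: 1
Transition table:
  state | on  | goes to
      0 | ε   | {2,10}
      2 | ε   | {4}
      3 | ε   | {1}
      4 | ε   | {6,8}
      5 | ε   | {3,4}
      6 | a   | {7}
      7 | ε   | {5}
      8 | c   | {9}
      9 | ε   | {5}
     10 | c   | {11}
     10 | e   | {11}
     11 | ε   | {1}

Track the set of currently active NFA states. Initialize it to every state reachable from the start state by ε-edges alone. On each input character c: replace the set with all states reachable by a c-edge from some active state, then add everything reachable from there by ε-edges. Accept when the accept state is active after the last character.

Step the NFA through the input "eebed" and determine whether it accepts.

Answer: REJECT

Derivation:
S₀ = ε-closure({0}) = {0,2,4,6,8,10}
'e' @ 1: {1,11}  ✓accept
'e' @ 2: {}  — dead — no transitions
rest 'bed' ignored (set empty)
end set {} — state 1 not in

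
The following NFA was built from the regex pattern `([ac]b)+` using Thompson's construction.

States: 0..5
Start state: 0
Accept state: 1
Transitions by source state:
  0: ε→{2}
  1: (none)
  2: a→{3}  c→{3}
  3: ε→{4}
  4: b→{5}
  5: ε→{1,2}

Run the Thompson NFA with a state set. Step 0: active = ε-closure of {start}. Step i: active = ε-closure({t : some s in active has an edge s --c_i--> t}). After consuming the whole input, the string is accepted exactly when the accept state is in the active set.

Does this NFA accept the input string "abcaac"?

Answer: REJECT

Trace:
start: ε-closure({0}) = {0,2}
'a' @ 1: {3,4}
'b' @ 2: {1,2,5}  [accepting]
'c' @ 3: {3,4}
'a' @ 4: {}  — dead — no transitions
rest 'ac' ignored (set empty)
final: {}; accept 1 not in set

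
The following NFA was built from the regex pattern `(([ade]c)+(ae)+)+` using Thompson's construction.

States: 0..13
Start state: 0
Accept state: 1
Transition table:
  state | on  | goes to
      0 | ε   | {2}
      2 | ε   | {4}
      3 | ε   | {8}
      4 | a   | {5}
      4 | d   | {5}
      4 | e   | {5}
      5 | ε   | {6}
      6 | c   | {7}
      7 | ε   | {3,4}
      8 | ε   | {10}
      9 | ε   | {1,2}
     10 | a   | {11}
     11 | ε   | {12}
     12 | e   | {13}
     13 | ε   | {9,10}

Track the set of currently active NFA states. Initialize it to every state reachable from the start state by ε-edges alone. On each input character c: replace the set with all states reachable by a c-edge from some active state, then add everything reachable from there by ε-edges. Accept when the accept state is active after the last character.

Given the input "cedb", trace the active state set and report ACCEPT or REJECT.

initial (ε-close {0}): {0,2,4}
'c' @ 1: {}  — no active states
rest 'edb' ignored (set empty)
end set {} — state 1 not in

Answer: REJECT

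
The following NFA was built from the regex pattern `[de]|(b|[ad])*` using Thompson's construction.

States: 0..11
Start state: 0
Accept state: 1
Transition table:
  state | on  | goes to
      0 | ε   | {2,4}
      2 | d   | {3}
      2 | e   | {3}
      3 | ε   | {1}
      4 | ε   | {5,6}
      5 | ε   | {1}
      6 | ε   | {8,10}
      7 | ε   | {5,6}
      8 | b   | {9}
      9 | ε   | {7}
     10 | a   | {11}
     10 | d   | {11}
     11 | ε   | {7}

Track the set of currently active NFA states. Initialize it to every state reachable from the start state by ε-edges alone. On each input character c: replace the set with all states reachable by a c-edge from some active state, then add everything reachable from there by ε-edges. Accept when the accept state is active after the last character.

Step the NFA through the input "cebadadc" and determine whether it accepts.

initial (ε-close {0}): {0,1,2,4,5,6,8,10}
'c' @ 1: {}  — state set empty
rest 'ebadadc' ignored (set empty)
after full input: {}  (accept=1 not in)

Answer: REJECT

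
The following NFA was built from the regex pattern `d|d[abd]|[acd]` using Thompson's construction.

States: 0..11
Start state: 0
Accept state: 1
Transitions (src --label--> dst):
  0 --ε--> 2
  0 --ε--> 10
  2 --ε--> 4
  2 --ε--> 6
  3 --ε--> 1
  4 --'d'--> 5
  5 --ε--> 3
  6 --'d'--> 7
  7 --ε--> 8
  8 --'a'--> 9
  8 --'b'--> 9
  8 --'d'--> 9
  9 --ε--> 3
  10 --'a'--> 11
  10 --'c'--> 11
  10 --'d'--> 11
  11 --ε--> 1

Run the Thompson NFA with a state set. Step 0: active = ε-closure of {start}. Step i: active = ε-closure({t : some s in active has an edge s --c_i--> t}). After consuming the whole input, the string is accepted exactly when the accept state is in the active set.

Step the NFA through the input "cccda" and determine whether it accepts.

initial (ε-close {0}): {0,2,4,6,10}
'c' @ 1: {1,11}  ✓accept
'c' @ 2: {}  — no active states
rest 'cda' ignored (set empty)
end set {} — state 1 not in

Answer: REJECT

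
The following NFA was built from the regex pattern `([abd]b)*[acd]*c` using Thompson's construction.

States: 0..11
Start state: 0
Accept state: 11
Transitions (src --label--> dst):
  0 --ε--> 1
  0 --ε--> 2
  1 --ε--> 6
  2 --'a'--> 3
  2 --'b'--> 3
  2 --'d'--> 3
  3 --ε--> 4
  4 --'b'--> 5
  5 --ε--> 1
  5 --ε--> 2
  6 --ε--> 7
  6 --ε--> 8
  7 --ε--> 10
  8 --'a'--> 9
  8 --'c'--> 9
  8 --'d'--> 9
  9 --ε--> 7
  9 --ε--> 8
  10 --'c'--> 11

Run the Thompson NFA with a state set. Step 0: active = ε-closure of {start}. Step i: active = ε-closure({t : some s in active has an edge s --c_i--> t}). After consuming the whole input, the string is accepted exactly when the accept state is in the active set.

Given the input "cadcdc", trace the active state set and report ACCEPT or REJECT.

Answer: ACCEPT

Derivation:
S₀ = ε-closure({0}) = {0,1,2,6,7,8,10}
'c' @ 1: {7,8,9,10,11}  (accept∈set)
'a' @ 2: {7,8,9,10}
'd' @ 3: {7,8,9,10}
'c' @ 4: {7,8,9,10,11}  (accept∈set)
'd' @ 5: {7,8,9,10}
'c' @ 6: {7,8,9,10,11}  (accept∈set)
after full input: {7,8,9,10,11}  (accept=11 in)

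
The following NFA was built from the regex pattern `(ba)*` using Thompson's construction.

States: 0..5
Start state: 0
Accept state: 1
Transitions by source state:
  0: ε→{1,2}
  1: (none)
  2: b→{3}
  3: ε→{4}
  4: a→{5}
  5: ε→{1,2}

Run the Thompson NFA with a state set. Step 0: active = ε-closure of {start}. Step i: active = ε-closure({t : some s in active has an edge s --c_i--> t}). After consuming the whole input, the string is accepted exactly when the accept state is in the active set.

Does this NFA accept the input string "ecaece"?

initial (ε-close {0}): {0,1,2}
'e' @ 1: {}  — dead — no transitions
rest 'caece' ignored (set empty)
final: {}; accept 1 not in set

Answer: REJECT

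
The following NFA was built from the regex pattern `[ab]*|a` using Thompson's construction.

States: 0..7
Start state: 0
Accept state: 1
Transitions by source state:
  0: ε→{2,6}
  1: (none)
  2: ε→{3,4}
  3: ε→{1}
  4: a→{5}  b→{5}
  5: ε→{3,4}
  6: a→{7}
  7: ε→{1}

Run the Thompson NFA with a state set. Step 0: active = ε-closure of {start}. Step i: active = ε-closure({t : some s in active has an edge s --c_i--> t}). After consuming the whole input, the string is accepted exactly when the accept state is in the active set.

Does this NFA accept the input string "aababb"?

initial (ε-close {0}): {0,1,2,3,4,6}
'a' @ 1: {1,3,4,5,7}  ✓accept
'a' @ 2: {1,3,4,5}  ✓accept
'b' @ 3: {1,3,4,5}  ✓accept
'a' @ 4: {1,3,4,5}  ✓accept
'b' @ 5: {1,3,4,5}  ✓accept
'b' @ 6: {1,3,4,5}  ✓accept
after full input: {1,3,4,5}  (accept=1 in)

Answer: ACCEPT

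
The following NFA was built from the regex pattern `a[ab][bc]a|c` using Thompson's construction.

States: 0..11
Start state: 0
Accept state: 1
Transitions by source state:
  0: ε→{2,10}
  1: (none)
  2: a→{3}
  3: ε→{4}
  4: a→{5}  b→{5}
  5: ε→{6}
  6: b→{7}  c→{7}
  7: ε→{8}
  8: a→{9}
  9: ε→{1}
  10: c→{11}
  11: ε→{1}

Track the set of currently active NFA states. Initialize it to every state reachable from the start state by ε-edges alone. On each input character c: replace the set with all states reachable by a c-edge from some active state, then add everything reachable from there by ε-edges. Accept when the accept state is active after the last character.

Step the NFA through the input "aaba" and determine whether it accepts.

S₀ = ε-closure({0}) = {0,2,10}
'a' @ 1: {3,4}
'a' @ 2: {5,6}
'b' @ 3: {7,8}
'a' @ 4: {1,9}  [accepting]
after full input: {1,9}  (accept=1 in)

Answer: ACCEPT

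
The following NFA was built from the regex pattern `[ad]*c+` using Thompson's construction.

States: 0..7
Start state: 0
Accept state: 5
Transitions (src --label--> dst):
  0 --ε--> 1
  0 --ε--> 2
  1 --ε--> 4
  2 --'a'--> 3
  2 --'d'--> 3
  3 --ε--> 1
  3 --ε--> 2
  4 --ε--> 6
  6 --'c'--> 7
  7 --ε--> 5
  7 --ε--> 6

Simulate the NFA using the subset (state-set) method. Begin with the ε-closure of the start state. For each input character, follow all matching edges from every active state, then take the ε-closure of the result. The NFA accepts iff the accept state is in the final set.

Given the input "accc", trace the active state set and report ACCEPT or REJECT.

Answer: ACCEPT

Derivation:
start: ε-closure({0}) = {0,1,2,4,6}
'a' @ 1: {1,2,3,4,6}
'c' @ 2: {5,6,7}  [accepting]
'c' @ 3: {5,6,7}  [accepting]
'c' @ 4: {5,6,7}  [accepting]
after full input: {5,6,7}  (accept=5 in)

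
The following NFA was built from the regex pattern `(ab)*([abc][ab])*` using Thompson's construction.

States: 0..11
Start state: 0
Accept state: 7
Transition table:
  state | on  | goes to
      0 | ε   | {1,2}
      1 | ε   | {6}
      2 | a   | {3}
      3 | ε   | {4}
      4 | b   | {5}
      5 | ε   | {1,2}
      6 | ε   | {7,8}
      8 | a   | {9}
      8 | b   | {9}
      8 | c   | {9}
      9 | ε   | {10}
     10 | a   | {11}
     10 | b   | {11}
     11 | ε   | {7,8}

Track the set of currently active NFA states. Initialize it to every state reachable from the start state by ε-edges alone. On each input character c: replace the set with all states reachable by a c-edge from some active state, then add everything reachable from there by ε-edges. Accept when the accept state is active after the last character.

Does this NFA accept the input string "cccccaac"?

Answer: REJECT

Steps:
S₀ = ε-closure({0}) = {0,1,2,6,7,8}
'c' @ 1: {9,10}
'c' @ 2: {}  — state set empty
rest 'cccaac' ignored (set empty)
after full input: {}  (accept=7 not in)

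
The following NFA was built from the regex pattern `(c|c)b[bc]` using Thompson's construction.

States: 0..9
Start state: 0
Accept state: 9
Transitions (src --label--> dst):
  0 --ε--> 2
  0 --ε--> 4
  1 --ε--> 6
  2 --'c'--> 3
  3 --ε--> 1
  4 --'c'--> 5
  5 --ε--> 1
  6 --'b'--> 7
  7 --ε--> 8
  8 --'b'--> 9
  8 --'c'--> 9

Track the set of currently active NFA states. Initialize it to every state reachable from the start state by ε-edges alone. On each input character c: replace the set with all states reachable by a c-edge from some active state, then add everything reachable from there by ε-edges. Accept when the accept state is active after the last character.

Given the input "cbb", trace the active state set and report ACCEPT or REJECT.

start: ε-closure({0}) = {0,2,4}
'c' @ 1: {1,3,5,6}
'b' @ 2: {7,8}
'b' @ 3: {9}  ✓accept
end set {9} — state 9 in

Answer: ACCEPT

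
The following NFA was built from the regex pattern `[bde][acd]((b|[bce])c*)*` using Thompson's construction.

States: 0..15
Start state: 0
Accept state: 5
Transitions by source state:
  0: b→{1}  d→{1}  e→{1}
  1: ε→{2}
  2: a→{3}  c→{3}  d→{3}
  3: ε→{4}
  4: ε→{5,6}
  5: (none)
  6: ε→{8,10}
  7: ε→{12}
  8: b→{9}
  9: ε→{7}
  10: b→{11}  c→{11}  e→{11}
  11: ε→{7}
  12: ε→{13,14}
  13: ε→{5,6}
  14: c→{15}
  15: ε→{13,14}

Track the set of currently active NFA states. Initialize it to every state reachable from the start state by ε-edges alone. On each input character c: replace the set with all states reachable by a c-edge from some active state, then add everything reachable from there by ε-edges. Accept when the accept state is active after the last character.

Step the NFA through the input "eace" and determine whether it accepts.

Answer: ACCEPT

Trace:
start: ε-closure({0}) = {0}
'e' @ 1: {1,2}
'a' @ 2: {3,4,5,6,8,10}  (accept∈set)
'c' @ 3: {5,6,7,8,10,11,12,13,14}  (accept∈set)
'e' @ 4: {5,6,7,8,10,11,12,13,14}  (accept∈set)
after full input: {5,6,7,8,10,11,12,13,14}  (accept=5 in)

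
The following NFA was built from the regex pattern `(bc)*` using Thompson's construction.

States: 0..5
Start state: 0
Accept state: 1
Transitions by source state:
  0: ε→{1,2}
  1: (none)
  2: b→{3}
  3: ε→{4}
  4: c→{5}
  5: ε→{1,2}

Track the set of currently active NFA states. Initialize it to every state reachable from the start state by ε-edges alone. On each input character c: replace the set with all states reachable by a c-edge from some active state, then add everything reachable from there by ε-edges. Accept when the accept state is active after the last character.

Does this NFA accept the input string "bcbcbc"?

S₀ = ε-closure({0}) = {0,1,2}
'b' @ 1: {3,4}
'c' @ 2: {1,2,5}  [accepting]
'b' @ 3: {3,4}
'c' @ 4: {1,2,5}  [accepting]
'b' @ 5: {3,4}
'c' @ 6: {1,2,5}  [accepting]
end set {1,2,5} — state 1 in

Answer: ACCEPT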